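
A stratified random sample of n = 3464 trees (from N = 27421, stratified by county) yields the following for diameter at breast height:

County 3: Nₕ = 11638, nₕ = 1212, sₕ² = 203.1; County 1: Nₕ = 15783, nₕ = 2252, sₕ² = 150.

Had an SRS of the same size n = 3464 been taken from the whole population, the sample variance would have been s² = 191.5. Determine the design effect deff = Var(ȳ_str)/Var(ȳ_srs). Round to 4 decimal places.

Var(ȳ_str) = Σ Wₕ²(1−fₕ)sₕ²/nₕ with Wₕ = Nₕ/27421:
  County 3: (11638/27421)²·(1−1212/11638)·203.1/1212 = 0.027041875
  County 1: (15783/27421)²·(1−2252/15783)·150/2252 = 0.018918023
  → Var(ȳ_str) = 0.045959898.
Var(ȳ_srs) = (1 − 3464/27421)·191.5/3464 = 0.048299211.
deff = 0.045959898 / 0.048299211 = 0.9516.

0.9516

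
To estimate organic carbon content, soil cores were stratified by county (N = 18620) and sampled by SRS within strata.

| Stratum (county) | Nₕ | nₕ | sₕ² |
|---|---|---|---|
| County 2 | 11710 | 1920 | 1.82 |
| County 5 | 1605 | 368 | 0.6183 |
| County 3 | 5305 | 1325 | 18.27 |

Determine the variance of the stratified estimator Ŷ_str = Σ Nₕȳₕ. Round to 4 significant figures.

403100

Var(Ŷ_str) = Σₕ Nₕ²(1 − fₕ)sₕ²/nₕ.
County 2: 11710²·(1 − 1920/11710)·1.82/1920 = 108670.02.
County 5: 1605²·(1 − 368/1605)·0.6183/368 = 3335.7705.
County 3: 5305²·(1 − 1325/5305)·18.27/1325 = 291132.79.
Sum = 403138.58.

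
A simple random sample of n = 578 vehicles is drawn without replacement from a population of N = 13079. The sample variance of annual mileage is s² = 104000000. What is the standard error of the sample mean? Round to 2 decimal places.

414.70

Under SRS without replacement, Var(ȳ) = (1 − f)·s²/n with f = n/N = 578/13079 = 0.04419298.
Var(ȳ) = (1 − 0.04419298)·104000000/578 = 0.95580702·179930.8 = 171979.12.
SE(ȳ) = √(171979.12) = 414.70.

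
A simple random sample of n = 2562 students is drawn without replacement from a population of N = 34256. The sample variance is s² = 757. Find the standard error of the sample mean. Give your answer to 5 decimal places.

Under SRS without replacement, Var(ȳ) = (1 − f)·s²/n with f = n/N = 2562/34256 = 0.07478982.
Var(ȳ) = (1 − 0.07478982)·757/2562 = 0.92521018·0.29547229 = 0.27337397.
SE(ȳ) = √(0.27337397) = 0.52285.

0.52285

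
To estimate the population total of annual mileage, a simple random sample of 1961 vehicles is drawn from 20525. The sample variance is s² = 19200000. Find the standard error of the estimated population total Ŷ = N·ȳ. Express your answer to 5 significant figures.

Var(Ŷ) = N²·Var(ȳ) = N²·(1 − n/N)·s²/n.
f = 1961/20525 = 0.09554202; Var(ȳ) = 0.90445798·19200000/1961 = 8855.4784.
Var(Ŷ) = 20525² · 8855.4784 = 3.7305972 × 10^12.
SE(Ŷ) = √(3.7305972 × 10^12) = 1.9315 × 10^6.

1.9315 × 10^6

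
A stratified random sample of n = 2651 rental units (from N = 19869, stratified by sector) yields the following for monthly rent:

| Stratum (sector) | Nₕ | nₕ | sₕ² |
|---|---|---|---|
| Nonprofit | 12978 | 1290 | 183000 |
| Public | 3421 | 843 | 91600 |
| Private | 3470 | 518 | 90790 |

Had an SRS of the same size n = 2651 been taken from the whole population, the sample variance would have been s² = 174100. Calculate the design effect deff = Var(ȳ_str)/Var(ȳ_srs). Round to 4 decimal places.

Var(ȳ_str) = Σ Wₕ²(1−fₕ)sₕ²/nₕ with Wₕ = Nₕ/19869:
  Nonprofit: (12978/19869)²·(1−1290/12978)·183000/1290 = 54.507634
  Public: (3421/19869)²·(1−843/3421)·91600/843 = 2.4274588
  Private: (3470/19869)²·(1−518/3470)·90790/518 = 4.5478074
  → Var(ȳ_str) = 61.4829.
Var(ȳ_srs) = (1 − 2651/19869)·174100/2651 = 56.910937.
deff = 61.4829 / 56.910937 = 1.0803.

1.0803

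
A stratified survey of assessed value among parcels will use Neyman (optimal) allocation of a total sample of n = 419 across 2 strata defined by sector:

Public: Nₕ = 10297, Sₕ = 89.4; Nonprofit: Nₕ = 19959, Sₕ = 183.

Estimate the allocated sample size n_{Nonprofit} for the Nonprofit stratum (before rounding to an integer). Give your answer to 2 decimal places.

334.66

Neyman allocation: nₕ = n·NₕSₕ / Σⱼ NⱼSⱼ.
Σ NⱼSⱼ = 10297·89.4 + 19959·183 = 4.5730488 × 10^6.
n_{Nonprofit} = 419·19959·183 / (4.5730488 × 10^6) = 334.66.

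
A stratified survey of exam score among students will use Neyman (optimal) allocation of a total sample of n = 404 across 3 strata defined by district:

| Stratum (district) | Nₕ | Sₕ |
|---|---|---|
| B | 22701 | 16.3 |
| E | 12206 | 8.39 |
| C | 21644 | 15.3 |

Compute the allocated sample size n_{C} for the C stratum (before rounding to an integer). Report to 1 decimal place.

166.5

Neyman allocation: nₕ = n·NₕSₕ / Σⱼ NⱼSⱼ.
Σ NⱼSⱼ = 22701·16.3 + 12206·8.39 + 21644·15.3 = 803587.84.
n_{C} = 404·21644·15.3 / 803587.84 = 166.5.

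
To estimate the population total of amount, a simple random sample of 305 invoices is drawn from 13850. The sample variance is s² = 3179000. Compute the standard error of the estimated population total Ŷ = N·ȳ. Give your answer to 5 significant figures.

1.3983 × 10^6

Var(Ŷ) = N²·Var(ȳ) = N²·(1 − n/N)·s²/n.
f = 305/13850 = 0.02202166; Var(ȳ) = 0.97797834·3179000/305 = 10193.42.
Var(Ŷ) = 13850² · 10193.42 = 1.9553273 × 10^12.
SE(Ŷ) = √(1.9553273 × 10^12) = 1.3983 × 10^6.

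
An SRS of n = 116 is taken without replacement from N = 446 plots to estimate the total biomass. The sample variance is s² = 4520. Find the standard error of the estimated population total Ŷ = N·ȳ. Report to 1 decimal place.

Var(Ŷ) = N²·Var(ȳ) = N²·(1 − n/N)·s²/n.
f = 116/446 = 0.26008969; Var(ȳ) = 0.73991031·4520/116 = 28.830988.
Var(Ŷ) = 446² · 28.830988 = 5.7349448 × 10^6.
SE(Ŷ) = √(5.7349448 × 10^6) = 2394.8.

2394.8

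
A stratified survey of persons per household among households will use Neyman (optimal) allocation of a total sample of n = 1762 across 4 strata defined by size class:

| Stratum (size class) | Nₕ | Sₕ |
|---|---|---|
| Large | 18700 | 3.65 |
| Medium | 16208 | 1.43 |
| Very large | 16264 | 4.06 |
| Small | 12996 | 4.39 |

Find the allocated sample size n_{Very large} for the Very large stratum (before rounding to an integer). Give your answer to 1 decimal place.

Neyman allocation: nₕ = n·NₕSₕ / Σⱼ NⱼSⱼ.
Σ NⱼSⱼ = 18700·3.65 + 16208·1.43 + 16264·4.06 + 12996·4.39 = 214516.72.
n_{Very large} = 1762·16264·4.06 / 214516.72 = 542.4.

542.4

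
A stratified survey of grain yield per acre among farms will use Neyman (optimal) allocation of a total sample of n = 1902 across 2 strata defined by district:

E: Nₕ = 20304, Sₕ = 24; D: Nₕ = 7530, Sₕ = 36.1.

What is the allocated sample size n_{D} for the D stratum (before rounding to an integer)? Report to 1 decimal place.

Neyman allocation: nₕ = n·NₕSₕ / Σⱼ NⱼSⱼ.
Σ NⱼSⱼ = 20304·24 + 7530·36.1 = 759129.
n_{D} = 1902·7530·36.1 / 759129 = 681.1.

681.1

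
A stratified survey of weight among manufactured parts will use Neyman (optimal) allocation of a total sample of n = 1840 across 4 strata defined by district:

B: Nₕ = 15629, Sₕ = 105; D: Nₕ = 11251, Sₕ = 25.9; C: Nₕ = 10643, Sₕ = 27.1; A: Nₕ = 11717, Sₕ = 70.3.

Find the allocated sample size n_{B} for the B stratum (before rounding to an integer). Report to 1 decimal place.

991.8

Neyman allocation: nₕ = n·NₕSₕ / Σⱼ NⱼSⱼ.
Σ NⱼSⱼ = 15629·105 + 11251·25.9 + 10643·27.1 + 11717·70.3 = 3.0445763 × 10^6.
n_{B} = 1840·15629·105 / (3.0445763 × 10^6) = 991.8.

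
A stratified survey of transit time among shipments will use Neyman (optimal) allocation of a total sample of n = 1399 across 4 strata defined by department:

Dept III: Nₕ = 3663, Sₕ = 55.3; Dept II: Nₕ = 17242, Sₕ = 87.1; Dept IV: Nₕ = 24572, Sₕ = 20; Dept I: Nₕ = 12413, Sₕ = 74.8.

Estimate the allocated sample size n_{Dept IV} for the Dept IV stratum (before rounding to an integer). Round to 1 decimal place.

220.1

Neyman allocation: nₕ = n·NₕSₕ / Σⱼ NⱼSⱼ.
Σ NⱼSⱼ = 3663·55.3 + 17242·87.1 + 24572·20 + 12413·74.8 = 3.1242745 × 10^6.
n_{Dept IV} = 1399·24572·20 / (3.1242745 × 10^6) = 220.1.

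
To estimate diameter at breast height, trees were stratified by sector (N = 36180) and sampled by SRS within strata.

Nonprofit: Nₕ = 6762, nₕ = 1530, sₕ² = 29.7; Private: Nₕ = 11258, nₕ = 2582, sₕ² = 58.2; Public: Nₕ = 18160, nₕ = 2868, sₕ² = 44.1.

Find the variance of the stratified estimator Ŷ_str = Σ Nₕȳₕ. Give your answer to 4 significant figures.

Var(Ŷ_str) = Σₕ Nₕ²(1 − fₕ)sₕ²/nₕ.
Nonprofit: 6762²·(1 − 1530/6762)·29.7/1530 = 686764.63.
Private: 11258²·(1 − 2582/11258)·58.2/2582 = 2.2016462 × 10^6.
Public: 18160²·(1 − 2868/18160)·44.1/2868 = 4.270115 × 10^6.
Sum = 7.1585258 × 10^6.

7.159 × 10^6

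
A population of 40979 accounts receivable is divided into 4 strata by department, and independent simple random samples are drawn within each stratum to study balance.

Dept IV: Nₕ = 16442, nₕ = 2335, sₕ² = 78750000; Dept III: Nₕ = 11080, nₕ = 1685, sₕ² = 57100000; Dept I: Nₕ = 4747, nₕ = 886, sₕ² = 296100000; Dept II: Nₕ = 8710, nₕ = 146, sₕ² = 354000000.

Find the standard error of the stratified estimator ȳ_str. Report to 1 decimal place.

343.7

Var(ȳ_str) = Σₕ Wₕ²(1 − fₕ)sₕ²/nₕ with Wₕ = Nₕ/N, N = 40979.
Dept IV: Wₕ = 0.40122990; term = 0.40122990²·(1 − 0.14201435)·78750000/2335 = 4658.3303.
Dept III: Wₕ = 0.27038239; term = 0.27038239²·(1 − 0.15207581)·57100000/1685 = 2100.6323.
Dept I: Wₕ = 0.11583982; term = 0.11583982²·(1 − 0.18664420)·296100000/886 = 3647.5479.
Dept II: Wₕ = 0.21254789; term = 0.21254789²·(1 − 0.01676234)·354000000/146 = 107701.69.
Sum = 118108.2.
SE = √(118108.2) = 343.7.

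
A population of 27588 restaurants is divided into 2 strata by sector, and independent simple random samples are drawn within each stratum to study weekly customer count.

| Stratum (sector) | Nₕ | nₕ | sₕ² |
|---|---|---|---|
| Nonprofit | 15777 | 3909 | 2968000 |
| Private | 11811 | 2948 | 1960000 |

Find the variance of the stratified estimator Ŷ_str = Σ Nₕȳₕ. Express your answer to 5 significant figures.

2.1177 × 10^11

Var(Ŷ_str) = Σₕ Nₕ²(1 − fₕ)sₕ²/nₕ.
Nonprofit: 15777²·(1 − 3909/15777)·2968000/3909 = 1.4216746 × 10^11.
Private: 11811²·(1 − 2948/11811)·1960000/2948 = 6.959788 × 10^10.
Sum = 2.1176534 × 10^11.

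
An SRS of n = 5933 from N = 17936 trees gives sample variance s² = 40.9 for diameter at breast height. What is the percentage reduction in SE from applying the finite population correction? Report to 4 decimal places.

f = n/N = 5933/17936 = 0.33078724.
SE_no-fpc = √(s²/n) = 0.083027981; SE_fpc = √((1−f)s²/n) = 0.067921393.
Ratio = √(1−f) = 0.81805425. Reduction = 100·(1 − 0.81805425) = 18.1946%.

18.1946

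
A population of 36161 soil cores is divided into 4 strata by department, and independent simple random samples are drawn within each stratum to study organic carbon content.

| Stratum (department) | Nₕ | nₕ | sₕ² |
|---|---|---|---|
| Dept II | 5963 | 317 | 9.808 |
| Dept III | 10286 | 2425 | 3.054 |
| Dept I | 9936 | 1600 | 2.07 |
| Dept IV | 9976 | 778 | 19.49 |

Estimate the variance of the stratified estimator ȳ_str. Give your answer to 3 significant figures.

Var(ȳ_str) = Σₕ Wₕ²(1 − fₕ)sₕ²/nₕ with Wₕ = Nₕ/N, N = 36161.
Dept II: Wₕ = 0.16490141; term = 0.16490141²·(1 − 0.05316116)·9.808/317 = 7.9661048 × 10^-4.
Dept III: Wₕ = 0.28445010; term = 0.28445010²·(1 − 0.23575734)·3.054/2425 = 7.7875481 × 10^-5.
Dept I: Wₕ = 0.27477116; term = 0.27477116²·(1 − 0.16103060)·2.07/1600 = 8.1948081 × 10^-5.
Dept IV: Wₕ = 0.27587733; term = 0.27587733²·(1 − 0.07798717)·19.49/778 = 0.0017579286.
Sum = 0.0027143626.

0.00271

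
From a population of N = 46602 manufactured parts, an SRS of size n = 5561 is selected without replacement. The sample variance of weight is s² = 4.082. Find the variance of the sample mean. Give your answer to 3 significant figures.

6.46 × 10^-4

Under SRS without replacement, Var(ȳ) = (1 − f)·s²/n with f = n/N = 5561/46602 = 0.11932964.
Var(ȳ) = (1 − 0.11932964)·4.082/5561 = 0.88067036·7.3404064 × 10^-4 = 6.4644783 × 10^-4.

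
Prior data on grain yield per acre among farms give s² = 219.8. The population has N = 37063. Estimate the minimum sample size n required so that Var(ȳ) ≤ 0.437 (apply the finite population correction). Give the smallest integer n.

497

Without fpc, n₀ = s²/D = 219.8/0.437 = 502.9748.
With fpc, (1 − n/N)·s²/n ≤ D requires n ≥ n₀/(1 + n₀/N) = 502.9748/(1 + 502.9748/37063) = 496.2404.
Rounding up, n = 497.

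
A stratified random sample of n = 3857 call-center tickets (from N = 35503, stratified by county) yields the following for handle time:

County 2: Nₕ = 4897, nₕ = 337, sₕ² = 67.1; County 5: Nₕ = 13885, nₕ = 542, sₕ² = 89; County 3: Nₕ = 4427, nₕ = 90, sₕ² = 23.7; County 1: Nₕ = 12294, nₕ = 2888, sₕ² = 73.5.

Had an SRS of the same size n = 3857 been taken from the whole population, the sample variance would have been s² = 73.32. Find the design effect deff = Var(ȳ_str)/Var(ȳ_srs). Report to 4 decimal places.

Var(ȳ_str) = Σ Wₕ²(1−fₕ)sₕ²/nₕ with Wₕ = Nₕ/35503:
  County 2: (4897/35503)²·(1−337/4897)·67.1/337 = 0.0035274223
  County 5: (13885/35503)²·(1−542/13885)·89/542 = 0.024135705
  County 3: (4427/35503)²·(1−90/4427)·23.7/90 = 0.0040112033
  County 1: (12294/35503)²·(1−2888/12294)·73.5/2888 = 0.0023348459
  → Var(ȳ_str) = 0.034009177.
Var(ȳ_srs) = (1 − 3857/35503)·73.32/3857 = 0.016944415.
deff = 0.034009177 / 0.016944415 = 2.0071.

2.0071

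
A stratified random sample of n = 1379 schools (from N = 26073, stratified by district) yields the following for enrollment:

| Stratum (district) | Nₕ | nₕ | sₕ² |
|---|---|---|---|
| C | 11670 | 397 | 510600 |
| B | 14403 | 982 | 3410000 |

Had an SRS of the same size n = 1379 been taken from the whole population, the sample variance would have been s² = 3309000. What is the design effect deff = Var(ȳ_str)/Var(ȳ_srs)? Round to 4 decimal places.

0.5440

Var(ȳ_str) = Σ Wₕ²(1−fₕ)sₕ²/nₕ with Wₕ = Nₕ/26073:
  C: (11670/26073)²·(1−397/11670)·510600/397 = 248.89642
  B: (14403/26073)²·(1−982/14403)·3410000/982 = 987.41272
  → Var(ȳ_str) = 1236.3091.
Var(ȳ_srs) = (1 − 1379/26073)·3309000/1379 = 2272.652.
deff = 1236.3091 / 2272.652 = 0.5440.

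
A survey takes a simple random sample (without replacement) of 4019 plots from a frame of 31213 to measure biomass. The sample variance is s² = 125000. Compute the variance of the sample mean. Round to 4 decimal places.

Under SRS without replacement, Var(ȳ) = (1 − f)·s²/n with f = n/N = 4019/31213 = 0.12876045.
Var(ȳ) = (1 − 0.12876045)·125000/4019 = 0.87123955·31.102264 = 27.097523.

27.0975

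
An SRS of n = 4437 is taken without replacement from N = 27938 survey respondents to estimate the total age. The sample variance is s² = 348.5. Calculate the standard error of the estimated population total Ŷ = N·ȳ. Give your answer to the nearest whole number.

Var(Ŷ) = N²·Var(ȳ) = N²·(1 − n/N)·s²/n.
f = 4437/27938 = 0.15881595; Var(ȳ) = 0.84118405·348.5/4437 = 0.066070012.
Var(Ŷ) = 27938² · 0.066070012 = 5.1569748 × 10^7.
SE(Ŷ) = √(5.1569748 × 10^7) = 7181.

7181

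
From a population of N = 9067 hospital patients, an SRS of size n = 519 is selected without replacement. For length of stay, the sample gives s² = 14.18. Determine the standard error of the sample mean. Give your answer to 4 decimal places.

0.1605

Under SRS without replacement, Var(ȳ) = (1 − f)·s²/n with f = n/N = 519/9067 = 0.05724054.
Var(ȳ) = (1 − 0.05724054)·14.18/519 = 0.94275946·0.027321773 = 0.02575786.
SE(ȳ) = √(0.02575786) = 0.1605.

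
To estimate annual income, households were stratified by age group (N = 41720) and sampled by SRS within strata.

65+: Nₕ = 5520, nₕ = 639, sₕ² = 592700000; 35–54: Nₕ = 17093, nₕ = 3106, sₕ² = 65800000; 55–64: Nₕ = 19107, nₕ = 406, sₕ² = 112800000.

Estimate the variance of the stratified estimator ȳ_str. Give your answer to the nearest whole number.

74304

Var(ȳ_str) = Σₕ Wₕ²(1 − fₕ)sₕ²/nₕ with Wₕ = Nₕ/N, N = 41720.
65+: Wₕ = 0.13231064; term = 0.13231064²·(1 − 0.11576087)·592700000/639 = 14357.98.
35–54: Wₕ = 0.40970757; term = 0.40970757²·(1 − 0.18171181)·65800000/3106 = 2909.9043.
55–64: Wₕ = 0.45798178; term = 0.45798178²·(1 − 0.02124876)·112800000/406 = 57036.36.
Sum = 74304.244.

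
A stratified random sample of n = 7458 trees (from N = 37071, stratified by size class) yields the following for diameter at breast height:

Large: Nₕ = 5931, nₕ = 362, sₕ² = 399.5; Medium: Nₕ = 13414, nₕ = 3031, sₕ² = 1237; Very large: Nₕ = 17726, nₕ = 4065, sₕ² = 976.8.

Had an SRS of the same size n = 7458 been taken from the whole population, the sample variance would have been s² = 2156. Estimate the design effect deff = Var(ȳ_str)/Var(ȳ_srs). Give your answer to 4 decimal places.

Var(ȳ_str) = Σ Wₕ²(1−fₕ)sₕ²/nₕ with Wₕ = Nₕ/37071:
  Large: (5931/37071)²·(1−362/5931)·399.5/362 = 0.02652435
  Medium: (13414/37071)²·(1−3031/13414)·1237/3031 = 0.041361503
  Very large: (17726/37071)²·(1−4065/17726)·976.8/4065 = 0.042341841
  → Var(ȳ_str) = 0.11022769.
Var(ȳ_srs) = (1 − 7458/37071)·2156/7458 = 0.23092688.
deff = 0.11022769 / 0.23092688 = 0.4773.

0.4773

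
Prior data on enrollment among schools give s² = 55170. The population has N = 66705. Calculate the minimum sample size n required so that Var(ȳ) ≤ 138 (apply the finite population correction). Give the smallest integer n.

398

Without fpc, n₀ = s²/D = 55170/138 = 399.7826.
With fpc, (1 − n/N)·s²/n ≤ D requires n ≥ n₀/(1 + n₀/N) = 399.7826/(1 + 399.7826/66705) = 397.4009.
Rounding up, n = 398.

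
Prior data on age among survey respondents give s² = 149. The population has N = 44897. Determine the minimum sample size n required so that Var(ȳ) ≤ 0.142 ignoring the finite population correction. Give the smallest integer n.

1050

Without fpc, n₀ = s²/D = 149/0.142 = 1049.2958.
Rounding up, n = 1050.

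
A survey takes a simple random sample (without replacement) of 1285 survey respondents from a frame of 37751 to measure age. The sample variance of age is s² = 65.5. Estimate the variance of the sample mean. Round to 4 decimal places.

Under SRS without replacement, Var(ȳ) = (1 − f)·s²/n with f = n/N = 1285/37751 = 0.03403883.
Var(ȳ) = (1 − 0.03403883)·65.5/1285 = 0.96596117·0.050972763 = 0.049237709.

0.0492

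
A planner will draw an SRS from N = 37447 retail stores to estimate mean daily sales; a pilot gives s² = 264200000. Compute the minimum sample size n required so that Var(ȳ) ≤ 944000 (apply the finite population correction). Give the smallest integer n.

278

Without fpc, n₀ = s²/D = 264200000/944000 = 279.8729.
With fpc, (1 − n/N)·s²/n ≤ D requires n ≥ n₀/(1 + n₀/N) = 279.8729/(1 + 279.8729/37447) = 277.7967.
Rounding up, n = 278.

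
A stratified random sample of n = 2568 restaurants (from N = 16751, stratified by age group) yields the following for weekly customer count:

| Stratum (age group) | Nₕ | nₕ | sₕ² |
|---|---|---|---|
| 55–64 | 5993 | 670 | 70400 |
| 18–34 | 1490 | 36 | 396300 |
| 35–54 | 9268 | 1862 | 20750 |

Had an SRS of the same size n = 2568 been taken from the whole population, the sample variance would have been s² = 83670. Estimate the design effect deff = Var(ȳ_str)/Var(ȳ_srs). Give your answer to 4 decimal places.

Var(ȳ_str) = Σ Wₕ²(1−fₕ)sₕ²/nₕ with Wₕ = Nₕ/16751:
  55–64: (5993/16751)²·(1−670/5993)·70400/670 = 11.945852
  18–34: (1490/16751)²·(1−36/1490)·396300/36 = 84.994489
  35–54: (9268/16751)²·(1−1862/9268)·20750/1862 = 2.7260052
  → Var(ȳ_str) = 99.666346.
Var(ȳ_srs) = (1 − 2568/16751)·83670/2568 = 27.58685.
deff = 99.666346 / 27.58685 = 3.6128.

3.6128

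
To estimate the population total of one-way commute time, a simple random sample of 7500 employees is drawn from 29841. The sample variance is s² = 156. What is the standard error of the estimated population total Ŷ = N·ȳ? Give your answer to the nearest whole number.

3724

Var(Ŷ) = N²·Var(ȳ) = N²·(1 − n/N)·s²/n.
f = 7500/29841 = 0.25133206; Var(ȳ) = 0.74866794·156/7500 = 0.015572293.
Var(Ŷ) = 29841² · 0.015572293 = 1.3866898 × 10^7.
SE(Ŷ) = √(1.3866898 × 10^7) = 3724.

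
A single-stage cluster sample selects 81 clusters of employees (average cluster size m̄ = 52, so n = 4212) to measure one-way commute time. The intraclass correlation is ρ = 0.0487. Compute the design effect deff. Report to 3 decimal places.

deff = 1 + (52 − 1)·0.0487 = 1 + 2.4837 = 3.4837.

3.484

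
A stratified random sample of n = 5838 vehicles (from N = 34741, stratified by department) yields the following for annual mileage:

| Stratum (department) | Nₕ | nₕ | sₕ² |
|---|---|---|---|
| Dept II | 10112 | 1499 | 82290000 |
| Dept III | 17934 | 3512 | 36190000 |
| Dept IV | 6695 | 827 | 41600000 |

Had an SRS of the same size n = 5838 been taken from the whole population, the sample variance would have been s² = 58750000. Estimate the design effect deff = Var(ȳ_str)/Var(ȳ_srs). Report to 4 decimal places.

0.9325

Var(ȳ_str) = Σ Wₕ²(1−fₕ)sₕ²/nₕ with Wₕ = Nₕ/34741:
  Dept II: (10112/34741)²·(1−1499/10112)·82290000/1499 = 3961.4329
  Dept III: (17934/34741)²·(1−3512/17934)·36190000/3512 = 2208.2696
  Dept IV: (6695/34741)²·(1−827/6695)·41600000/827 = 1637.3589
  → Var(ȳ_str) = 7807.0614.
Var(ȳ_srs) = (1 − 5838/34741)·58750000/5838 = 8372.2924.
deff = 7807.0614 / 8372.2924 = 0.9325.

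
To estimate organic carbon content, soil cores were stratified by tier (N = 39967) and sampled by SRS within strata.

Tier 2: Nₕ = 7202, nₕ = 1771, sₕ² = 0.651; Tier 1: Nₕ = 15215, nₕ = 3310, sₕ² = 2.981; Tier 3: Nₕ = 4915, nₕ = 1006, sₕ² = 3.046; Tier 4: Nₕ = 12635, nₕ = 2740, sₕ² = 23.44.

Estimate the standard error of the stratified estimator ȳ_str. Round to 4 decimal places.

0.0286

Var(ȳ_str) = Σₕ Wₕ²(1 − fₕ)sₕ²/nₕ with Wₕ = Nₕ/N, N = 39967.
Tier 2: Wₕ = 0.18019866; term = 0.18019866²·(1 − 0.24590392)·0.651/1771 = 9.0010308 × 10^-6.
Tier 1: Wₕ = 0.38068907; term = 0.38068907²·(1 − 0.21754847)·2.981/3310 = 1.0212504 × 10^-4.
Tier 3: Wₕ = 0.12297646; term = 0.12297646²·(1 − 0.20467955)·3.046/1006 = 3.6418161 × 10^-5.
Tier 4: Wₕ = 0.31613581; term = 0.31613581²·(1 − 0.21685793)·23.44/2740 = 6.6956846 × 10^-4.
Sum = 8.1711269 × 10^-4.
SE = √(8.1711269 × 10^-4) = 0.0286.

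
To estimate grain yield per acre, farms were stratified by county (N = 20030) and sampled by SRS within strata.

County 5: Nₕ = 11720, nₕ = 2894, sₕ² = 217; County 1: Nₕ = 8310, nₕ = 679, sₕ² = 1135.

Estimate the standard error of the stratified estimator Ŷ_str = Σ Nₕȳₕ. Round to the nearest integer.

10666

Var(Ŷ_str) = Σₕ Nₕ²(1 − fₕ)sₕ²/nₕ.
County 5: 11720²·(1 − 2894/11720)·217/2894 = 7.7562668 × 10^6.
County 1: 8310²·(1 − 679/8310)·1135/679 = 1.0600066 × 10^8.
Sum = 1.1375693 × 10^8.
SE = √(1.1375693 × 10^8) = 10666.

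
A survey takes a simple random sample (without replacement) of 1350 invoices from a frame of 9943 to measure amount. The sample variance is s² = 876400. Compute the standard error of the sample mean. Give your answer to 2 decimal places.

Under SRS without replacement, Var(ȳ) = (1 − f)·s²/n with f = n/N = 1350/9943 = 0.13577391.
Var(ȳ) = (1 − 0.13577391)·876400/1350 = 0.86422609·649.18519 = 561.04277.
SE(ȳ) = √(561.04277) = 23.69.

23.69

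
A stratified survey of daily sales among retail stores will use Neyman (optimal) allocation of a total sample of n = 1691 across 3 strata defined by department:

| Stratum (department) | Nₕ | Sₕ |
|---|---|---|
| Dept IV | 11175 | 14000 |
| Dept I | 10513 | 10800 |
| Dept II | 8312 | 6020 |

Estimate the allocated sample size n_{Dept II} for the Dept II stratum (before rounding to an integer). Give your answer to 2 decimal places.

Neyman allocation: nₕ = n·NₕSₕ / Σⱼ NⱼSⱼ.
Σ NⱼSⱼ = 11175·14000 + 10513·10800 + 8312·6020 = 3.2002864 × 10^8.
n_{Dept II} = 1691·8312·6020 / (3.2002864 × 10^8) = 264.40.

264.40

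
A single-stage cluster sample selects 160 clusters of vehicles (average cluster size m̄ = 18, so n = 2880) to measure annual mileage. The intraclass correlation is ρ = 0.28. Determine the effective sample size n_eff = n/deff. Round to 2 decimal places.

500.00

deff = 1 + (18 − 1)·0.28 = 1 + 4.76 = 5.76.
n_eff = 2880 / 5.76 = 500.00.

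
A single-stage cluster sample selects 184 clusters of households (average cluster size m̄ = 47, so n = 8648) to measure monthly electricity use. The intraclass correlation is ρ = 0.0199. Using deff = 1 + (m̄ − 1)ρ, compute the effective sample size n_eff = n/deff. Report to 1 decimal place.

deff = 1 + (47 − 1)·0.0199 = 1 + 0.9154 = 1.9154.
n_eff = 8648 / 1.9154 = 4515.0.

4515.0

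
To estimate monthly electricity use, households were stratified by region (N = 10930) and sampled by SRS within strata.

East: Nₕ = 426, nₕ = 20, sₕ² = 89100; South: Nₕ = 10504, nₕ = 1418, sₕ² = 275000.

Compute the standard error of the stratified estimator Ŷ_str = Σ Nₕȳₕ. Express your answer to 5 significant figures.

Var(Ŷ_str) = Σₕ Nₕ²(1 − fₕ)sₕ²/nₕ.
East: 426²·(1 − 20/426)·89100/20 = 7.7051898 × 10^8.
South: 10504²·(1 − 1418/10504)·275000/1418 = 1.8509041 × 10^10.
Sum = 1.927956 × 10^10.
SE = √(1.927956 × 10^10) = 138850.

138850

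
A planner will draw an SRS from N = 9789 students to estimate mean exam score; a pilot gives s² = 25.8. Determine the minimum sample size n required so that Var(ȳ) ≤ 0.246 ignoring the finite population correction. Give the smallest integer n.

105

Without fpc, n₀ = s²/D = 25.8/0.246 = 104.8780.
Rounding up, n = 105.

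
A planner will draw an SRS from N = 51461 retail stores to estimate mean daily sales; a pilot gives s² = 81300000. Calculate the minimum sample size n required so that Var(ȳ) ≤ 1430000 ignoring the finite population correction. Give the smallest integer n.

57

Without fpc, n₀ = s²/D = 81300000/1430000 = 56.8531.
Rounding up, n = 57.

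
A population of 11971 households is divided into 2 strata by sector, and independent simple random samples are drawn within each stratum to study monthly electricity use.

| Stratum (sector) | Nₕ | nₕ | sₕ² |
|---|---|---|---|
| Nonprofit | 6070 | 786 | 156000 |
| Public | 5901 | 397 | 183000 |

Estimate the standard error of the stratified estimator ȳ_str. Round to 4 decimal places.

Var(ȳ_str) = Σₕ Wₕ²(1 − fₕ)sₕ²/nₕ with Wₕ = Nₕ/N, N = 11971.
Nonprofit: Wₕ = 0.50705873; term = 0.50705873²·(1 − 0.12948929)·156000/786 = 44.421446.
Public: Wₕ = 0.49294127; term = 0.49294127²·(1 − 0.06727673)·183000/397 = 104.47293.
Sum = 148.89438.
SE = √(148.89438) = 12.2022.

12.2022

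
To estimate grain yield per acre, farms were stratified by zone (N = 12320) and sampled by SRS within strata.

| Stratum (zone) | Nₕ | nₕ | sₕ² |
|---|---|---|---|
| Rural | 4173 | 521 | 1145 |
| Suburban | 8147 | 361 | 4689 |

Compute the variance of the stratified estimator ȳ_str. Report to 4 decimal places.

Var(ȳ_str) = Σₕ Wₕ²(1 − fₕ)sₕ²/nₕ with Wₕ = Nₕ/N, N = 12320.
Rural: Wₕ = 0.33871753; term = 0.33871753²·(1 − 0.12485023)·1145/521 = 0.22066096.
Suburban: Wₕ = 0.66128247; term = 0.66128247²·(1 − 0.04431079)·4689/361 = 5.4282986.
Sum = 5.6489596.

5.6490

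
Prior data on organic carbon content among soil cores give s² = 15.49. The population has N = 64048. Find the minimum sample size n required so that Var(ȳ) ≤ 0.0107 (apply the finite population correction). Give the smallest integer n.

Without fpc, n₀ = s²/D = 15.49/0.0107 = 1447.6636.
With fpc, (1 − n/N)·s²/n ≤ D requires n ≥ n₀/(1 + n₀/N) = 1447.6636/(1 + 1447.6636/64048) = 1415.6656.
Rounding up, n = 1416.

1416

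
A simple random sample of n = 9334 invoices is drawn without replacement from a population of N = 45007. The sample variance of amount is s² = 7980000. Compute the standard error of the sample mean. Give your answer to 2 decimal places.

Under SRS without replacement, Var(ȳ) = (1 − f)·s²/n with f = n/N = 9334/45007 = 0.20738996.
Var(ȳ) = (1 − 0.20738996)·7980000/9334 = 0.79261004·854.93893 = 677.63318.
SE(ȳ) = √(677.63318) = 26.03.

26.03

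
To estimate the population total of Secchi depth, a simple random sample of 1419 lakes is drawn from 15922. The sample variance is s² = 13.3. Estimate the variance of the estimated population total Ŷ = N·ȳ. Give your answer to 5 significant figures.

2.1643 × 10^6

Var(Ŷ) = N²·Var(ȳ) = N²·(1 − n/N)·s²/n.
f = 1419/15922 = 0.08912197; Var(ȳ) = 0.91087803·13.3/1419 = 0.0085374755.
Var(Ŷ) = 15922² · 0.0085374755 = 2.1643361 × 10^6.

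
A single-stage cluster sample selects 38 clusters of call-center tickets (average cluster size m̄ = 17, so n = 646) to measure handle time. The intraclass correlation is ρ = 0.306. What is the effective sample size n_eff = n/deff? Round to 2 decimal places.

109.57

deff = 1 + (17 − 1)·0.306 = 1 + 4.896 = 5.896.
n_eff = 646 / 5.896 = 109.57.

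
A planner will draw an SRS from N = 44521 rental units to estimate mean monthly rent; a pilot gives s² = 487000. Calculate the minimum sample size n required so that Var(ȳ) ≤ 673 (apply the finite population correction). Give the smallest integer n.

713

Without fpc, n₀ = s²/D = 487000/673 = 723.6256.
With fpc, (1 − n/N)·s²/n ≤ D requires n ≥ n₀/(1 + n₀/N) = 723.6256/(1 + 723.6256/44521) = 712.0522.
Rounding up, n = 713.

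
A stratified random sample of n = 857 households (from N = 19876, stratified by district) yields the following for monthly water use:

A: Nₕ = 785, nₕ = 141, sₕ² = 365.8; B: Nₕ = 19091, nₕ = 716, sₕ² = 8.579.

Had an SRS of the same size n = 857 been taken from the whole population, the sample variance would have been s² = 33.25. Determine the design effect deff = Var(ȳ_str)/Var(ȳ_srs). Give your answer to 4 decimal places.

Var(ȳ_str) = Σ Wₕ²(1−fₕ)sₕ²/nₕ with Wₕ = Nₕ/19876:
  A: (785/19876)²·(1−141/785)·365.8/141 = 0.0033198781
  B: (19091/19876)²·(1−716/19091)·8.579/716 = 0.010639512
  → Var(ȳ_str) = 0.01395939.
Var(ȳ_srs) = (1 − 857/19876)·33.25/857 = 0.037125261.
deff = 0.01395939 / 0.037125261 = 0.3760.

0.3760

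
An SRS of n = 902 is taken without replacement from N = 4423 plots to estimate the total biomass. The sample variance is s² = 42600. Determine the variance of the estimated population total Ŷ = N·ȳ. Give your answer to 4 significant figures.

7.355 × 10^8

Var(Ŷ) = N²·Var(ȳ) = N²·(1 − n/N)·s²/n.
f = 902/4423 = 0.20393398; Var(ȳ) = 0.79606602·42600/902 = 37.59691.
Var(Ŷ) = 4423² · 37.59691 = 7.3550568 × 10^8.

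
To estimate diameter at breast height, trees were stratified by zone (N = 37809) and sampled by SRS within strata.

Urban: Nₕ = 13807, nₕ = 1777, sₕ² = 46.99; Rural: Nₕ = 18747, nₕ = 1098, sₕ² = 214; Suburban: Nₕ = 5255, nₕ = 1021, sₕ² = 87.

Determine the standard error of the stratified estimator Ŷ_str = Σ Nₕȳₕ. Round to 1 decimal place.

Var(Ŷ_str) = Σₕ Nₕ²(1 − fₕ)sₕ²/nₕ.
Urban: 13807²·(1 − 1777/13807)·46.99/1777 = 4.3922087 × 10^6.
Rural: 18747²·(1 − 1098/18747)·214/1098 = 6.4485685 × 10^7.
Suburban: 5255²·(1 − 1021/5255)·87/1021 = 1.8959072 × 10^6.
Sum = 7.0773801 × 10^7.
SE = √(7.0773801 × 10^7) = 8412.7.

8412.7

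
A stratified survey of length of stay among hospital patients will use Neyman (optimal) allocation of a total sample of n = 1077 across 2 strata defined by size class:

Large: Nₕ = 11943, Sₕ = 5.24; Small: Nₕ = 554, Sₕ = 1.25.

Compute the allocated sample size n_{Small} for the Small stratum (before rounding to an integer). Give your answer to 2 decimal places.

Neyman allocation: nₕ = n·NₕSₕ / Σⱼ NⱼSⱼ.
Σ NⱼSⱼ = 11943·5.24 + 554·1.25 = 63273.82.
n_{Small} = 1077·554·1.25 / 63273.82 = 11.79.

11.79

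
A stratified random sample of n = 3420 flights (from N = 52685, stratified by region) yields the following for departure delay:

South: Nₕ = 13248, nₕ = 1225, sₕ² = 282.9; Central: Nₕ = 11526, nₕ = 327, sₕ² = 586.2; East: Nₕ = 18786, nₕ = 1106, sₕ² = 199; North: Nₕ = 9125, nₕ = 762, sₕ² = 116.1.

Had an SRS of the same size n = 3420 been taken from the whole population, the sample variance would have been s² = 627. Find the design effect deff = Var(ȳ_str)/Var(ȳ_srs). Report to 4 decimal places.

0.7136

Var(ȳ_str) = Σ Wₕ²(1−fₕ)sₕ²/nₕ with Wₕ = Nₕ/52685:
  South: (13248/52685)²·(1−1225/13248)·282.9/1225 = 0.013252141
  Central: (11526/52685)²·(1−327/11526)·586.2/327 = 0.083364654
  East: (18786/52685)²·(1−1106/18786)·199/1106 = 0.021529828
  North: (9125/52685)²·(1−762/9125)·116.1/762 = 0.0041888832
  → Var(ȳ_str) = 0.12233551.
Var(ȳ_srs) = (1 − 3420/52685)·627/3420 = 0.17143241.
deff = 0.12233551 / 0.17143241 = 0.7136.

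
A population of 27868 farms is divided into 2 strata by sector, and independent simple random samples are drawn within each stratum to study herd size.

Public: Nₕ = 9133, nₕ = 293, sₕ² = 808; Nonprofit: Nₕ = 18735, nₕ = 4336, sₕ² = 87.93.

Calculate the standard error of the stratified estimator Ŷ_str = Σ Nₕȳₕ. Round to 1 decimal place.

15103.4

Var(Ŷ_str) = Σₕ Nₕ²(1 − fₕ)sₕ²/nₕ.
Public: 9133²·(1 − 293/9133)·808/293 = 2.2264321 × 10^8.
Nonprofit: 18735²·(1 − 4336/18735)·87.93/4336 = 5.4705857 × 10^6.
Sum = 2.281138 × 10^8.
SE = √(2.281138 × 10^8) = 15103.4.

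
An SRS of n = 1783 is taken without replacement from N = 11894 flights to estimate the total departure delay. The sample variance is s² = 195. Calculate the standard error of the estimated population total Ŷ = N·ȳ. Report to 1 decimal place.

3626.6

Var(Ŷ) = N²·Var(ȳ) = N²·(1 − n/N)·s²/n.
f = 1783/11894 = 0.14990752; Var(ȳ) = 0.85009248·195/1783 = 0.092971416.
Var(Ŷ) = 11894² · 0.092971416 = 1.3152409 × 10^7.
SE(Ŷ) = √(1.3152409 × 10^7) = 3626.6.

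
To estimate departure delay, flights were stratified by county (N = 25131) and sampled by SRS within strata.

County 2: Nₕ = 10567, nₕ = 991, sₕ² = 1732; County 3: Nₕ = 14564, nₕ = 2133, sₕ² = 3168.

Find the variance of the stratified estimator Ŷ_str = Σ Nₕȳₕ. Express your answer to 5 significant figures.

4.4575 × 10^8

Var(Ŷ_str) = Σₕ Nₕ²(1 − fₕ)sₕ²/nₕ.
County 2: 10567²·(1 − 991/10567)·1732/991 = 1.7685204 × 10^8.
County 3: 14564²·(1 − 2133/14564)·3168/2133 = 2.6889396 × 10^8.
Sum = 4.45746 × 10^8.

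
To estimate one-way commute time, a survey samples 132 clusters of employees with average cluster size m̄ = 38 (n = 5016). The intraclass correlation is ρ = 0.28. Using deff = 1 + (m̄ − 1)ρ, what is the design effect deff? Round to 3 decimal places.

deff = 1 + (38 − 1)·0.28 = 1 + 10.36 = 11.36.

11.360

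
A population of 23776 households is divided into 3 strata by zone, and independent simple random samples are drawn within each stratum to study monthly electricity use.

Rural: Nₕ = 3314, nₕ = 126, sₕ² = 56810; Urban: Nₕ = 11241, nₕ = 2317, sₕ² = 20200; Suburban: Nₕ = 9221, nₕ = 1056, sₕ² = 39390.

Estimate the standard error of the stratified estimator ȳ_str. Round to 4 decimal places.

Var(ȳ_str) = Σₕ Wₕ²(1 − fₕ)sₕ²/nₕ with Wₕ = Nₕ/N, N = 23776.
Rural: Wₕ = 0.13938425; term = 0.13938425²·(1 − 0.03802052)·56810/126 = 8.4265049.
Urban: Wₕ = 0.47278769; term = 0.47278769²·(1 − 0.20612045)·20200/2317 = 1.5470782.
Suburban: Wₕ = 0.38782806; term = 0.38782806²·(1 − 0.11452120)·39390/1056 = 4.9679669.
Sum = 14.94155.
SE = √(14.94155) = 3.8654.

3.8654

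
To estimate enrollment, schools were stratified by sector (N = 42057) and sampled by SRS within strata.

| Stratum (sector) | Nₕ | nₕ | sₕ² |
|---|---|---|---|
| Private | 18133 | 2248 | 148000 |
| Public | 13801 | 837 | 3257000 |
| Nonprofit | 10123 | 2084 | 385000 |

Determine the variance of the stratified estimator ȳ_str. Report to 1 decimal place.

Var(ȳ_str) = Σₕ Wₕ²(1 − fₕ)sₕ²/nₕ with Wₕ = Nₕ/N, N = 42057.
Private: Wₕ = 0.43115296; term = 0.43115296²·(1 − 0.12397287)·148000/2248 = 10.721257.
Public: Wₕ = 0.32814989; term = 0.32814989²·(1 − 0.06064778)·3257000/837 = 393.60925.
Nonprofit: Wₕ = 0.24069715; term = 0.24069715²·(1 − 0.20586783)·385000/2084 = 8.4995846.
Sum = 412.83009.

412.8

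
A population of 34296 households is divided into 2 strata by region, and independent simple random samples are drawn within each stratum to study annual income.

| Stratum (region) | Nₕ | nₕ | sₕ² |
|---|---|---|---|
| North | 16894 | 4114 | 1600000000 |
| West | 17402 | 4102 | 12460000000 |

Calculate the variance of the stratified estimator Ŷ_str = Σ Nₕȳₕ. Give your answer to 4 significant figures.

Var(Ŷ_str) = Σₕ Nₕ²(1 − fₕ)sₕ²/nₕ.
North: 16894²·(1 − 4114/16894)·1600000000/4114 = 8.3969011 × 10^13.
West: 17402²·(1 − 4102/17402)·12460000000/4102 = 7.0302892 × 10^14.
Sum = 7.8699793 × 10^14.

7.870 × 10^14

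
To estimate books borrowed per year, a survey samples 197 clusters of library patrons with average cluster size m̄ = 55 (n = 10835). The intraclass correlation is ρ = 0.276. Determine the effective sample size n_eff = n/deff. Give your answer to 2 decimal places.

681.28

deff = 1 + (55 − 1)·0.276 = 1 + 14.904 = 15.904.
n_eff = 10835 / 15.904 = 681.28.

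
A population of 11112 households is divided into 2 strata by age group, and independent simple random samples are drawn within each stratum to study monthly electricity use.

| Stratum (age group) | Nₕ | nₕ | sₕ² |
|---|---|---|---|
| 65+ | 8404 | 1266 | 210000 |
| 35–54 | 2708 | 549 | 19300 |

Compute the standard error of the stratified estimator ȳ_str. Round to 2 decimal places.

Var(ȳ_str) = Σₕ Wₕ²(1 − fₕ)sₕ²/nₕ with Wₕ = Nₕ/N, N = 11112.
65+: Wₕ = 0.75629950; term = 0.75629950²·(1 − 0.15064255)·210000/1266 = 80.586763.
35–54: Wₕ = 0.24370050; term = 0.24370050²·(1 − 0.20273264)·19300/549 = 1.664569.
Sum = 82.251332.
SE = √(82.251332) = 9.07.

9.07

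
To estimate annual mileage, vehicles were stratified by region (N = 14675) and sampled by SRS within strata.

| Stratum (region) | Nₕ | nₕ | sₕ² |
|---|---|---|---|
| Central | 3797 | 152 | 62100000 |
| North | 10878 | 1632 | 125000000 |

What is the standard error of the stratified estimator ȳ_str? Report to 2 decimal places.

249.05

Var(ȳ_str) = Σₕ Wₕ²(1 − fₕ)sₕ²/nₕ with Wₕ = Nₕ/N, N = 14675.
Central: Wₕ = 0.25873935; term = 0.25873935²·(1 − 0.04003160)·62100000/152 = 26256.082.
North: Wₕ = 0.74126065; term = 0.74126065²·(1 − 0.15002758)·125000000/1632 = 35771.453.
Sum = 62027.535.
SE = √(62027.535) = 249.05.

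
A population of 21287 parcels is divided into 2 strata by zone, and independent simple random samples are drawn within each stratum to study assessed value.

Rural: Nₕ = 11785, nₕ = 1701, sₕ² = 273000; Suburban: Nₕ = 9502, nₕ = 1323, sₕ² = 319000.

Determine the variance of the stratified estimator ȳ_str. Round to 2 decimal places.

Var(ȳ_str) = Σₕ Wₕ²(1 − fₕ)sₕ²/nₕ with Wₕ = Nₕ/N, N = 21287.
Rural: Wₕ = 0.55362428; term = 0.55362428²·(1 − 0.14433602)·273000/1701 = 42.091251.
Suburban: Wₕ = 0.44637572; term = 0.44637572²·(1 − 0.13923385)·319000/1323 = 41.353965.
Sum = 83.445216.

83.45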